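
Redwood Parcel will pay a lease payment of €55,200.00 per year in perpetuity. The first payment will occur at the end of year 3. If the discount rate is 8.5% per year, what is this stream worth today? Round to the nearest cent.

€551646.26

Value at end of year 2: C / r = €55,200.00 / 0.085 = €649,411.7647
Discount to today: PV = €649,411.7647 / (1 + 0.085)^2 = €649,411.7647 / 1.177225 = €551,646.26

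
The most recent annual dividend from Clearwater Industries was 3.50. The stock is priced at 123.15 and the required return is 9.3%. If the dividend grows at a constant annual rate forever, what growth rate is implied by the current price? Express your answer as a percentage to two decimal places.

6.28%

P = D₀(1+g)/(r−g) ⇒ P(r−g) = D₀(1+g) ⇒ g(P+D₀) = P·r − D₀
g = (P·r − D₀)/(P + D₀) = (123.15×0.093 − 3.50) / (123.15 + 3.50) = 0.062795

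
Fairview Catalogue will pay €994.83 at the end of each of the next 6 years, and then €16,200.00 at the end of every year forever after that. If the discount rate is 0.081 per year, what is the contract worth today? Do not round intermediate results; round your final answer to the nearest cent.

€129921.06

PV of 6-year annuity: €994.83 × [1 − (1+0.081)^−6] / 0.081 = 4585.06091
Perpetuity value at year 6: €16,200.00 / 0.081 = 200000.00000
PV of perpetuity: 200000.00000 / (1+0.081)^6 = 125336.00044
Total PV = 4585.06091 + 125336.00044 = 129921.06135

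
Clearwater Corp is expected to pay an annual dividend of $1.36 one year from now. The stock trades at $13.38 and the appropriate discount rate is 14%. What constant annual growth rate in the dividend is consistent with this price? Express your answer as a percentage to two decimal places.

3.84%

P = D₁/(r−g) ⇒ g = r − D₁/P = 0.14 − $1.36/$13.38 = 0.038356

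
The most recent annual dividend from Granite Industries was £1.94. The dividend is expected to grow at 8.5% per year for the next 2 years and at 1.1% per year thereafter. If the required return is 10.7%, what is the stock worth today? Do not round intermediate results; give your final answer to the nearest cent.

£23.39

D_1 = 2.10490
D_2 = 2.28382
Terminal value at year 2: TV = D_2×(1+g_2)/(r−g_2) = 2.30894/0.096 = 24.05144
P_0 = D_1/(1+r)^1 + D_2/(1+r)^2 + TV/(1+r)^2
    = 1.90145 + 1.86366 + 19.62664 = 23.39174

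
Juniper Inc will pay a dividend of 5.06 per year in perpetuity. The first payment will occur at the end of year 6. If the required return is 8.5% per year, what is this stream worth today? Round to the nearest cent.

39.59

Value at end of year 5: C / r = 5.06 / 0.085 = 59.5294
Discount to today: PV = 59.5294 / (1 + 0.085)^5 = 59.5294 / 1.503657 = 39.59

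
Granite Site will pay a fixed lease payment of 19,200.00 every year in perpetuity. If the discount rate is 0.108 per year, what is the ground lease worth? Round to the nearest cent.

Level perpetuity: PV = C / r = 19,200.00 / 0.108 = 177,777.78

177777.78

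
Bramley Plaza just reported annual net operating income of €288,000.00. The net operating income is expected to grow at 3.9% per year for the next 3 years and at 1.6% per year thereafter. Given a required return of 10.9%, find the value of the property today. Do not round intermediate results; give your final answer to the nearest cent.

€3346796.47

D_1 = 299232.00000
D_2 = 310902.04800
D_3 = 323027.22787
Terminal value at year 3: TV = D_3×(1+g_2)/(r−g_2) = 328195.66352/0.093 = 3528985.62923
P_0 = D_1/(1+r)^1 + D_2/(1+r)^2 + D_3/(1+r)^3 + TV/(1+r)^3
    = 269821.46078 + 252790.34964 + 236834.24100 + 2587350.41783 = 3346796.46924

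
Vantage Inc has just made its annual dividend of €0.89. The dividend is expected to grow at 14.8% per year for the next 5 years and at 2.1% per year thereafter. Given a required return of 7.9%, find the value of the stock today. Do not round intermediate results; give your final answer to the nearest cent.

€26.74

D_1 = 1.02172
D_2 = 1.17293
D_3 = 1.34653
D_4 = 1.54582
D_5 = 1.77460
Terminal value at year 5: TV = D_5×(1+g_2)/(r−g_2) = 1.81186/0.058 = 31.23901
P_0 = D_1/(1+r)^1 + D_2/(1+r)^2 + D_3/(1+r)^3 + D_4/(1+r)^4 + D_5/(1+r)^5 + TV/(1+r)^5
    = 0.94691 + 1.00747 + 1.07189 + 1.14044 + 1.21337 + 21.35945 = 26.73952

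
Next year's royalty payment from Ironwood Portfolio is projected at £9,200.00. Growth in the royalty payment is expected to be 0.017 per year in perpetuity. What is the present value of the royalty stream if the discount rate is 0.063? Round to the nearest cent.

£200000.00

Growing perpetuity: P = D₁ / (r − g) = £9,200.0000 / (0.063 − 0.017) = £200,000.00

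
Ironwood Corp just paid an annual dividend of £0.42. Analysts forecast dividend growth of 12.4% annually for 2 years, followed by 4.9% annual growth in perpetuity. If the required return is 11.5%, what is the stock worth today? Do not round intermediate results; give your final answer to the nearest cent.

D_1 = 0.47208
D_2 = 0.53062
Terminal value at year 2: TV = D_2×(1+g_2)/(r−g_2) = 0.55662/0.066 = 8.43361
P_0 = D_1/(1+r)^1 + D_2/(1+r)^2 + TV/(1+r)^2
    = 0.42339 + 0.42681 + 6.78365 = 7.63385

£7.63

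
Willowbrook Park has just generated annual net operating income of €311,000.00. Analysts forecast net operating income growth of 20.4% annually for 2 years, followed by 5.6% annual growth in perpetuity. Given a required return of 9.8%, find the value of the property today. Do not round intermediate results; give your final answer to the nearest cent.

€10117035.82

D_1 = 374444.00000
D_2 = 450830.57600
Terminal value at year 2: TV = D_2×(1+g_2)/(r−g_2) = 476077.08826/0.042 = 11335168.76800
P_0 = D_1/(1+r)^1 + D_2/(1+r)^2 + TV/(1+r)^2
    = 341023.67942 + 373945.81969 + 9402066.32360 = 10117035.82271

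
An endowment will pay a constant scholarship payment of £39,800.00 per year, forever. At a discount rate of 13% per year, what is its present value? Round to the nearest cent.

£306153.85

Level perpetuity: PV = C / r = £39,800.00 / 0.13 = £306,153.85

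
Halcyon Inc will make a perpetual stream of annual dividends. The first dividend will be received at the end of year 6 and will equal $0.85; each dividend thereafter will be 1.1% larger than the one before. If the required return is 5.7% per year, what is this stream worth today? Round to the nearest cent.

$14.01

Value at end of year 5: C₁ / (r − g) = $0.85 / (0.057 − 0.011) = $18.4783
Discount to today: PV = $18.4783 / (1 + 0.057)^5 = $18.4783 / 1.319395 = $14.01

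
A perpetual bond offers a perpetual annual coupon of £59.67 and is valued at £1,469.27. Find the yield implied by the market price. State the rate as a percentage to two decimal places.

4.06%

P = C/r ⇒ r = C/P = £59.67/£1,469.27 = 0.040612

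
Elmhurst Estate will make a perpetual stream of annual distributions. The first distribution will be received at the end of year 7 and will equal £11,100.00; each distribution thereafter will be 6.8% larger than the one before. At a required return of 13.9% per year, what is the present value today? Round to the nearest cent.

Value at end of year 6: C₁ / (r − g) = £11,100.00 / (0.139 − 0.068) = £156,338.0282
Discount to today: PV = £156,338.0282 / (1 + 0.139)^6 = £156,338.0282 / 2.183445 = £71,601.53

£71601.53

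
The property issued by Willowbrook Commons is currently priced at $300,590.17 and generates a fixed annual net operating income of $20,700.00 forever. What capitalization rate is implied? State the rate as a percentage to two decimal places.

6.89%

P = C/r ⇒ r = C/P = $20,700.00/$300,590.17 = 0.068865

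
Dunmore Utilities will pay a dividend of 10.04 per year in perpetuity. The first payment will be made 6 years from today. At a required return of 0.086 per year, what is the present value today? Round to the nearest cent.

77.28

Value at end of year 5: C / r = 10.04 / 0.086 = 116.7442
Discount to today: PV = 116.7442 / (1 + 0.086)^5 = 116.7442 / 1.510599 = 77.28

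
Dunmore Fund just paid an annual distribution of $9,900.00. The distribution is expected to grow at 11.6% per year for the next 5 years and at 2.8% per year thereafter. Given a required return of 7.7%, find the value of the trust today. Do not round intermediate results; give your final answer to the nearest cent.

$303271.60

D_1 = 11048.40000
D_2 = 12330.01440
D_3 = 13760.29607
D_4 = 15356.49041
D_5 = 17137.84330
Terminal value at year 5: TV = D_5×(1+g_2)/(r−g_2) = 17617.70292/0.049 = 359544.95745
P_0 = D_1/(1+r)^1 + D_2/(1+r)^2 + D_3/(1+r)^3 + D_4/(1+r)^4 + D_5/(1+r)^5 + TV/(1+r)^5
    = 10258.49582 + 10629.97339 + 11014.90278 + 11413.77113 + 11827.08318 + 248127.37768 = 303271.60398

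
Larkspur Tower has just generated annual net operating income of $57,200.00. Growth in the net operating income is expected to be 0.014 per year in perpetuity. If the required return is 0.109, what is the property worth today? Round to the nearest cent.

$610534.74

D₁ = D₀ × (1 + g) = $57,200.00 × 1.014 = $58,000.8000
Growing perpetuity: P = D₁ / (r − g) = $58,000.8000 / (0.109 − 0.014) = $610,534.74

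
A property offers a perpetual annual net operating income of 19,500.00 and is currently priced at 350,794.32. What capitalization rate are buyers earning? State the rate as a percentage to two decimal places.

P = C/r ⇒ r = C/P = 19,500.00/350,794.32 = 0.055588

5.56%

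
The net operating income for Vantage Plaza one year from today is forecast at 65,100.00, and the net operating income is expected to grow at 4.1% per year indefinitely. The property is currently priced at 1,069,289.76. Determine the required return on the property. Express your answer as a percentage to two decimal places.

P = D₁/(r − g) ⇒ r = D₁/P + g = 65,100.0000/1,069,289.76 + 0.041 = 0.060882 + 0.041 = 0.101882

10.19%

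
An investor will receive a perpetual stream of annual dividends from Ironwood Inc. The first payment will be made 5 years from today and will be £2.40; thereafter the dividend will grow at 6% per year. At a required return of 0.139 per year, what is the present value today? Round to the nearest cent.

Value at end of year 4: C₁ / (r − g) = £2.40 / (0.139 − 0.06) = £30.3797
Discount to today: PV = £30.3797 / (1 + 0.139)^4 = £30.3797 / 1.683042 = £18.05

£18.05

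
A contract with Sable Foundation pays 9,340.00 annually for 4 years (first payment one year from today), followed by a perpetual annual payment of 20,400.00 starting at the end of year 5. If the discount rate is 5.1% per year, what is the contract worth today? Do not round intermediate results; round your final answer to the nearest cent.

360872.72

PV of 4-year annuity: 9,340.00 × [1 − (1+0.051)^−4] / 0.051 = 33042.38939
Perpetuity value at year 4: 20,400.00 / 0.051 = 400000.00000
PV of perpetuity: 400000.00000 / (1+0.051)^4 = 327830.32724
Total PV = 33042.38939 + 327830.32724 = 360872.71663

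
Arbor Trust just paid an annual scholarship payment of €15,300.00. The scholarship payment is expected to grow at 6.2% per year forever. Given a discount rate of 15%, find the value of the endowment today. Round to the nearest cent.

D₁ = D₀ × (1 + g) = €15,300.00 × 1.062 = €16,248.6000
Growing perpetuity: P = D₁ / (r − g) = €16,248.6000 / (0.15 − 0.062) = €184,643.18

€184643.18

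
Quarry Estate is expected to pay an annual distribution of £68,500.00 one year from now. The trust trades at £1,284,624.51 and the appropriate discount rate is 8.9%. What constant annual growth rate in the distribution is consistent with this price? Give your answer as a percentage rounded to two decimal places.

P = D₁/(r−g) ⇒ g = r − D₁/P = 0.089 − £68,500.00/£1,284,624.51 = 0.035677

3.57%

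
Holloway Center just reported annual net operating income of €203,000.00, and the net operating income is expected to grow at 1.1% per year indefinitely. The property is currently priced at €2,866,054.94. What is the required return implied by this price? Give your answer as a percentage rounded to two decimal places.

8.26%

D₁ = €203,000.00 × 1.011 = €205,233.0000
P = D₁/(r − g) ⇒ r = D₁/P + g = €205,233.0000/€2,866,054.94 + 0.011 = 0.071608 + 0.011 = 0.082608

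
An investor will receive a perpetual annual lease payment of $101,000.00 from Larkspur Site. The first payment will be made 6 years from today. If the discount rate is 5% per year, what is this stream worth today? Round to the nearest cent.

Value at end of year 5: C / r = $101,000.00 / 0.05 = $2,020,000.0000
Discount to today: PV = $2,020,000.0000 / (1 + 0.05)^5 = $2,020,000.0000 / 1.276282 = $1,582,722.86

$1582722.86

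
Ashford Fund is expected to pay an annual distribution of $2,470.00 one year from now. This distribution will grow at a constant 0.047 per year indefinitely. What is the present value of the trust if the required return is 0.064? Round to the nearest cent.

Growing perpetuity: P = D₁ / (r − g) = $2,470.0000 / (0.064 − 0.047) = $145,294.12

$145294.12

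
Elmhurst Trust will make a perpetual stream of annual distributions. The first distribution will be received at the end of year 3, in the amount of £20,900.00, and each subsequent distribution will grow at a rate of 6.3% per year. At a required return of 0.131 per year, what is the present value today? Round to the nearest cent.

£240276.98

Value at end of year 2: C₁ / (r − g) = £20,900.00 / (0.131 − 0.063) = £307,352.9412
Discount to today: PV = £307,352.9412 / (1 + 0.131)^2 = £307,352.9412 / 1.279161 = £240,276.98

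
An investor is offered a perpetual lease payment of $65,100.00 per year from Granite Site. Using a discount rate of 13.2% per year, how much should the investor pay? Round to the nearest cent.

$493181.82

Level perpetuity: PV = C / r = $65,100.00 / 0.132 = $493,181.82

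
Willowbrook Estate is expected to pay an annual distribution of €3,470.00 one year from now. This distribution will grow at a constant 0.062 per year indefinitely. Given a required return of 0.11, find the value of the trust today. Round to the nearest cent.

€72291.67

Growing perpetuity: P = D₁ / (r − g) = €3,470.0000 / (0.11 − 0.062) = €72,291.67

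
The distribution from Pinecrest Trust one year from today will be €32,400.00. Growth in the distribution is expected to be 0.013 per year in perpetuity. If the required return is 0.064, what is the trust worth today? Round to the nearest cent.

Growing perpetuity: P = D₁ / (r − g) = €32,400.0000 / (0.064 − 0.013) = €635,294.12

€635294.12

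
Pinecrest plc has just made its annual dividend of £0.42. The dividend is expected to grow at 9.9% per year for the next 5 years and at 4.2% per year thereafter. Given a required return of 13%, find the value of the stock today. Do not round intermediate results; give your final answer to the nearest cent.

D_1 = 0.46158
D_2 = 0.50728
D_3 = 0.55750
D_4 = 0.61269
D_5 = 0.67335
Terminal value at year 5: TV = D_5×(1+g_2)/(r−g_2) = 0.70163/0.088 = 7.97302
P_0 = D_1/(1+r)^1 + D_2/(1+r)^2 + D_3/(1+r)^3 + D_4/(1+r)^4 + D_5/(1+r)^5 + TV/(1+r)^5
    = 0.40848 + 0.39727 + 0.38637 + 0.37577 + 0.36546 + 4.32744 = 6.26080

£6.26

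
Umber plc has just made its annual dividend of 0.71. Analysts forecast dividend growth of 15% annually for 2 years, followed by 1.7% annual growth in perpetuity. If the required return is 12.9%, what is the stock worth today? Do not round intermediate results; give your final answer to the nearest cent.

8.15

D_1 = 0.81650
D_2 = 0.93898
Terminal value at year 2: TV = D_2×(1+g_2)/(r−g_2) = 0.95494/0.112 = 8.52623
P_0 = D_1/(1+r)^1 + D_2/(1+r)^2 + TV/(1+r)^2
    = 0.72321 + 0.73666 + 6.68912 = 8.14899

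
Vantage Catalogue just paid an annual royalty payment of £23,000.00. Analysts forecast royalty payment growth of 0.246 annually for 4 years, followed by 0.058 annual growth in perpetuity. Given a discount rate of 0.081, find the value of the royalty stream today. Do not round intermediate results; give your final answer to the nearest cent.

D_1 = 28658.00000
D_2 = 35707.86800
D_3 = 44492.00353
D_4 = 55437.03640
Terminal value at year 4: TV = D_4×(1+g_2)/(r−g_2) = 58652.38451/0.023 = 2550103.67421
P_0 = D_1/(1+r)^1 + D_2/(1+r)^2 + D_3/(1+r)^3 + D_4/(1+r)^4 + TV/(1+r)^4
    = 26510.63830 + 30557.12795 + 35221.25942 + 40597.30734 + 1867476.13769 = 2000362.47071

£2000362.47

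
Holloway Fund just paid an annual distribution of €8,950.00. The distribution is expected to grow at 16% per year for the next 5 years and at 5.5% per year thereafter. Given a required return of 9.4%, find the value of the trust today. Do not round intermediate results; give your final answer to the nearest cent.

€378030.50

D_1 = 10382.00000
D_2 = 12043.12000
D_3 = 13970.01920
D_4 = 16205.22227
D_5 = 18798.05784
Terminal value at year 5: TV = D_5×(1+g_2)/(r−g_2) = 19831.95102/0.039 = 508511.56452
P_0 = D_1/(1+r)^1 + D_2/(1+r)^2 + D_3/(1+r)^3 + D_4/(1+r)^4 + D_5/(1+r)^5 + TV/(1+r)^5
    = 9489.94516 + 10062.46470 + 10669.52381 + 11313.20624 + 11995.72142 + 324499.64354 = 378030.50486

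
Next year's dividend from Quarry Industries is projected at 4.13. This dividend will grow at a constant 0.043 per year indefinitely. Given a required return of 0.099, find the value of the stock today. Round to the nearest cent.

73.75

Growing perpetuity: P = D₁ / (r − g) = 4.1300 / (0.099 − 0.043) = 73.75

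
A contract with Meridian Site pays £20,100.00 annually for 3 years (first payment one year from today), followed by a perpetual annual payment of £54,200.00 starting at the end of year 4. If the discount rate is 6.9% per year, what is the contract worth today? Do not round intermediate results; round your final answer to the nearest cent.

£695854.32

PV of 3-year annuity: £20,100.00 × [1 − (1+0.069)^−3] / 0.069 = 52845.27497
Perpetuity value at year 3: £54,200.00 / 0.069 = 785507.24638
PV of perpetuity: 785507.24638 / (1+0.069)^3 = 643009.04223
Total PV = 52845.27497 + 643009.04223 = 695854.31720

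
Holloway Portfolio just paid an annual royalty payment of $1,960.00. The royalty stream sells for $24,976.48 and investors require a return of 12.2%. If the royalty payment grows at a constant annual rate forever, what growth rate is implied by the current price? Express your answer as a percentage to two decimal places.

4.04%

P = D₀(1+g)/(r−g) ⇒ P(r−g) = D₀(1+g) ⇒ g(P+D₀) = P·r − D₀
g = (P·r − D₀)/(P + D₀) = ($24,976.48×0.122 − $1,960.00) / ($24,976.48 + $1,960.00) = 0.040359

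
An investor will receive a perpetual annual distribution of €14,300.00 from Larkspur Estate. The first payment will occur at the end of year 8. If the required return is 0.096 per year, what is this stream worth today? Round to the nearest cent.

Value at end of year 7: C / r = €14,300.00 / 0.096 = €148,958.3333
Discount to today: PV = €148,958.3333 / (1 + 0.096)^7 = €148,958.3333 / 1.899651 = €78,413.52

€78413.52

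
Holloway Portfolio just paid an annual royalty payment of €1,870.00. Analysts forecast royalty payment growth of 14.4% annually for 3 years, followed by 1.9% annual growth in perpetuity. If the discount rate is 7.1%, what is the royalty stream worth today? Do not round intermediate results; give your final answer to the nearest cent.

€51070.45

D_1 = 2139.28000
D_2 = 2447.33632
D_3 = 2799.75275
Terminal value at year 3: TV = D_3×(1+g_2)/(r−g_2) = 2852.94805/0.052 = 54864.38562
P_0 = D_1/(1+r)^1 + D_2/(1+r)^2 + D_3/(1+r)^3 + TV/(1+r)^3
    = 1997.46032 + 2133.60841 + 2279.03643 + 44660.34851 = 51070.45366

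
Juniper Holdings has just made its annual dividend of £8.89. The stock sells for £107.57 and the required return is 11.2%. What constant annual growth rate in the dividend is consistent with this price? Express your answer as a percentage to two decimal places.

P = D₀(1+g)/(r−g) ⇒ P(r−g) = D₀(1+g) ⇒ g(P+D₀) = P·r − D₀
g = (P·r − D₀)/(P + D₀) = (£107.57×0.112 − £8.89) / (£107.57 + £8.89) = 0.027115

2.71%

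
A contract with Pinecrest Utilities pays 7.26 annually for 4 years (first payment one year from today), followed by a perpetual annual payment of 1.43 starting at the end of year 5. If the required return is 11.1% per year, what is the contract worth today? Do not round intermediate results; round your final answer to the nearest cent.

30.93

PV of 4-year annuity: 7.26 × [1 − (1+0.111)^−4] / 0.111 = 22.47575
Perpetuity value at year 4: 1.43 / 0.111 = 12.88288
PV of perpetuity: 12.88288 / (1+0.111)^4 = 8.45584
Total PV = 22.47575 + 8.45584 = 30.93159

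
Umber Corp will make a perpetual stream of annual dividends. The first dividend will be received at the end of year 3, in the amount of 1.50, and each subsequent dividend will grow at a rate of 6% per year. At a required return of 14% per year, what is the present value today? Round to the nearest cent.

Value at end of year 2: C₁ / (r − g) = 1.50 / (0.14 − 0.06) = 18.7500
Discount to today: PV = 18.7500 / (1 + 0.14)^2 = 18.7500 / 1.299600 = 14.43

14.43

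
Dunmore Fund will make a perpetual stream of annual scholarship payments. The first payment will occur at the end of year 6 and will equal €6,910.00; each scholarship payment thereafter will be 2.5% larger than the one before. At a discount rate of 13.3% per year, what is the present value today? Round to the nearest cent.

Value at end of year 5: C₁ / (r − g) = €6,910.00 / (0.133 − 0.025) = €63,981.4815
Discount to today: PV = €63,981.4815 / (1 + 0.133)^5 = €63,981.4815 / 1.867022 = €34,269.26

€34269.26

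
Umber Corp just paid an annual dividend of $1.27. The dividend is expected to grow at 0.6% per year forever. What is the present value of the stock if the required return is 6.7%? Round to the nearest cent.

D₁ = D₀ × (1 + g) = $1.27 × 1.006 = $1.2776
Growing perpetuity: P = D₁ / (r − g) = $1.2776 / (0.067 − 0.006) = $20.94

$20.94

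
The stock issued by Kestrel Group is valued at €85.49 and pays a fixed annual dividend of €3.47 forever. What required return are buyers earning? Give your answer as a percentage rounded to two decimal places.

P = C/r ⇒ r = C/P = €3.47/€85.49 = 0.040590

4.06%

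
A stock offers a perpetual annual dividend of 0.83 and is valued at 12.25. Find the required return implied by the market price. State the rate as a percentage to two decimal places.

6.78%

P = C/r ⇒ r = C/P = 0.83/12.25 = 0.067755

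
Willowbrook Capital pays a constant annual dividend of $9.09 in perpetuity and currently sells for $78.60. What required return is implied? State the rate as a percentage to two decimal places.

P = C/r ⇒ r = C/P = $9.09/$78.60 = 0.115649

11.56%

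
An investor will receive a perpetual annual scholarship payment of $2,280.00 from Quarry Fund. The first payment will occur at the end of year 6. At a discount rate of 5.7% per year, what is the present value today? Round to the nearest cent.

Value at end of year 5: C / r = $2,280.00 / 0.057 = $40,000.0000
Discount to today: PV = $40,000.0000 / (1 + 0.057)^5 = $40,000.0000 / 1.319395 = $30,316.92

$30316.92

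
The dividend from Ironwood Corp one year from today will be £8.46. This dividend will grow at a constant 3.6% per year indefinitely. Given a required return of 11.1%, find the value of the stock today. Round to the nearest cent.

£112.80

Growing perpetuity: P = D₁ / (r − g) = £8.4600 / (0.111 − 0.036) = £112.80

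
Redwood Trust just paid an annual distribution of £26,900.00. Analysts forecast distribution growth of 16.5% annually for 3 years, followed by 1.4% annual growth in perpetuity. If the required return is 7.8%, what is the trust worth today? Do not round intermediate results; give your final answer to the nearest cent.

D_1 = 31338.50000
D_2 = 36509.35250
D_3 = 42533.39566
Terminal value at year 3: TV = D_3×(1+g_2)/(r−g_2) = 43128.86320/0.064 = 673888.48753
P_0 = D_1/(1+r)^1 + D_2/(1+r)^2 + D_3/(1+r)^3 + TV/(1+r)^3
    = 29070.96475 + 31417.13723 + 33952.65758 + 537937.41855 = 632378.17811

£632378.18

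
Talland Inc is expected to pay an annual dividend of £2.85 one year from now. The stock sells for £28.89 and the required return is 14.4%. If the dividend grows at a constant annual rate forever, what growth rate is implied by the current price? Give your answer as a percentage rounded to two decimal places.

P = D₁/(r−g) ⇒ g = r − D₁/P = 0.144 − £2.85/£28.89 = 0.045350

4.53%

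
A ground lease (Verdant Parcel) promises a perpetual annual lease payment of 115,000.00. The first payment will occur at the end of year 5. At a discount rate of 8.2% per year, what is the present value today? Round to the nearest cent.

1023233.96

Value at end of year 4: C / r = 115,000.00 / 0.082 = 1,402,439.0244
Discount to today: PV = 1,402,439.0244 / (1 + 0.082)^4 = 1,402,439.0244 / 1.370595 = 1,023,233.96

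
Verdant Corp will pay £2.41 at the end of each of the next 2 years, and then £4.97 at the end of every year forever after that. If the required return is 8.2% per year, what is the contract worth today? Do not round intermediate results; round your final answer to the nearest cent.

PV of 2-year annuity: £2.41 × [1 − (1+0.082)^−2] / 0.082 = 4.28591
Perpetuity value at year 2: £4.97 / 0.082 = 60.60976
PV of perpetuity: 60.60976 / (1+0.082)^2 = 51.77117
Total PV = 4.28591 + 51.77117 = 56.05709

£56.06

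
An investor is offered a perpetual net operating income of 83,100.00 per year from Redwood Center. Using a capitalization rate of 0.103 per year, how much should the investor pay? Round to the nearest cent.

806796.12

Level perpetuity: PV = C / r = 83,100.00 / 0.103 = 806,796.12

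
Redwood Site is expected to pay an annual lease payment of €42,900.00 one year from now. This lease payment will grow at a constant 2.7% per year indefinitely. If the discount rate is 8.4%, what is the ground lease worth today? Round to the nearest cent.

Growing perpetuity: P = D₁ / (r − g) = €42,900.0000 / (0.084 − 0.027) = €752,631.58

€752631.58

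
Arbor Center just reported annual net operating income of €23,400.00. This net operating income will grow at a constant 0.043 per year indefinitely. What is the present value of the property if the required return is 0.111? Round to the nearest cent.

D₁ = D₀ × (1 + g) = €23,400.00 × 1.043 = €24,406.2000
Growing perpetuity: P = D₁ / (r − g) = €24,406.2000 / (0.111 − 0.043) = €358,914.71

€358914.71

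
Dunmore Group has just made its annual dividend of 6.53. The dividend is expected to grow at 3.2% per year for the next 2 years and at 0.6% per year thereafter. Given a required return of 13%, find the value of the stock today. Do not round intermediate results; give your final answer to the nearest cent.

D_1 = 6.73896
D_2 = 6.95461
Terminal value at year 2: TV = D_2×(1+g_2)/(r−g_2) = 6.99633/0.124 = 56.42205
P_0 = D_1/(1+r)^1 + D_2/(1+r)^2 + TV/(1+r)^2
    = 5.96368 + 5.44648 + 44.18674 = 55.59690

55.60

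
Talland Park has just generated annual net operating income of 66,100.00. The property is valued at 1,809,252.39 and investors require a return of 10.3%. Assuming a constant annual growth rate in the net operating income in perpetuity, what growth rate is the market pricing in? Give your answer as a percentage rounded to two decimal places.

P = D₀(1+g)/(r−g) ⇒ P(r−g) = D₀(1+g) ⇒ g(P+D₀) = P·r − D₀
g = (P·r − D₀)/(P + D₀) = (1,809,252.39×0.103 − 66,100.00) / (1,809,252.39 + 66,100.00) = 0.064123

6.41%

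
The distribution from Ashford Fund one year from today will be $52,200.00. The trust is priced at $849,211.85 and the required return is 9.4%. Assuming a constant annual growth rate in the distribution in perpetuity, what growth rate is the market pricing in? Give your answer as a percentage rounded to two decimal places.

3.25%

P = D₁/(r−g) ⇒ g = r − D₁/P = 0.094 − $52,200.00/$849,211.85 = 0.032531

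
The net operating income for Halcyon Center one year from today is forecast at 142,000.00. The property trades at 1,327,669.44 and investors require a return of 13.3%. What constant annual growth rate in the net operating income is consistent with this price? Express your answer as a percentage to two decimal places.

2.60%

P = D₁/(r−g) ⇒ g = r − D₁/P = 0.133 − 142,000.00/1,327,669.44 = 0.026046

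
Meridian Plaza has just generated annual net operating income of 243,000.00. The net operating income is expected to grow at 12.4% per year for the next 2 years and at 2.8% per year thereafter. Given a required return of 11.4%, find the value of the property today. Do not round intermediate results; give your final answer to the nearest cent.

D_1 = 273132.00000
D_2 = 307000.36800
Terminal value at year 2: TV = D_2×(1+g_2)/(r−g_2) = 315596.37830/0.086 = 3669725.32912
P_0 = D_1/(1+r)^1 + D_2/(1+r)^2 + TV/(1+r)^2
    = 245181.32855 + 247382.23814 + 2957080.70704 = 3449644.27373

3449644.27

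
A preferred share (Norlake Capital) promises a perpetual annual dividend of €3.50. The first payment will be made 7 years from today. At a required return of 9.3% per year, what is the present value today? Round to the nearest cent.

€22.07

Value at end of year 6: C / r = €3.50 / 0.093 = €37.6344
Discount to today: PV = €37.6344 / (1 + 0.093)^6 = €37.6344 / 1.704987 = €22.07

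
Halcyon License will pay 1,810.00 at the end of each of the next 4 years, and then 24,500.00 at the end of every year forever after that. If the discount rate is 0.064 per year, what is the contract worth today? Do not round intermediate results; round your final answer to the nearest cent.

PV of 4-year annuity: 1,810.00 × [1 − (1+0.064)^−4] / 0.064 = 6214.81938
Perpetuity value at year 4: 24,500.00 / 0.064 = 382812.50000
PV of perpetuity: 382812.50000 / (1+0.064)^4 = 298689.25424
Total PV = 6214.81938 + 298689.25424 = 304904.07362

304904.07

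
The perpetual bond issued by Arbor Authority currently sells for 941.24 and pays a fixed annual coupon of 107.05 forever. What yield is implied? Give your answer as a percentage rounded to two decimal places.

11.37%

P = C/r ⇒ r = C/P = 107.05/941.24 = 0.113733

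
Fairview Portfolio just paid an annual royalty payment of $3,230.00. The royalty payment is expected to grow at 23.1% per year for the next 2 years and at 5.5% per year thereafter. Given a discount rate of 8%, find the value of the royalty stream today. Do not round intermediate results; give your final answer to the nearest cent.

$184963.68

D_1 = 3976.13000
D_2 = 4894.61603
Terminal value at year 2: TV = D_2×(1+g_2)/(r−g_2) = 5163.81991/0.025 = 206552.79647
P_0 = D_1/(1+r)^1 + D_2/(1+r)^2 + TV/(1+r)^2
    = 3681.60185 + 4196.34433 + 177085.73085 = 184963.67704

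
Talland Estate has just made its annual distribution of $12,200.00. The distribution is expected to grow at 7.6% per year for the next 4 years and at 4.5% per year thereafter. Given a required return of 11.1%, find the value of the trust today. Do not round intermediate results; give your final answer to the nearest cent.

D_1 = 13127.20000
D_2 = 14124.86720
D_3 = 15198.35711
D_4 = 16353.43225
Terminal value at year 4: TV = D_4×(1+g_2)/(r−g_2) = 17089.33670/0.066 = 258929.34392
P_0 = D_1/(1+r)^1 + D_2/(1+r)^2 + D_3/(1+r)^3 + D_4/(1+r)^4 + TV/(1+r)^4
    = 11815.66157 + 11443.43100 + 11082.92688 + 10733.77977 + 169951.51295 = 215027.31216

$215027.31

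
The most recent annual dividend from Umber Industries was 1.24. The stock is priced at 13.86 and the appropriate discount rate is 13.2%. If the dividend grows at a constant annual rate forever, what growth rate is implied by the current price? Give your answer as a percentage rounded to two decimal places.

3.90%

P = D₀(1+g)/(r−g) ⇒ P(r−g) = D₀(1+g) ⇒ g(P+D₀) = P·r − D₀
g = (P·r − D₀)/(P + D₀) = (13.86×0.132 − 1.24) / (13.86 + 1.24) = 0.039041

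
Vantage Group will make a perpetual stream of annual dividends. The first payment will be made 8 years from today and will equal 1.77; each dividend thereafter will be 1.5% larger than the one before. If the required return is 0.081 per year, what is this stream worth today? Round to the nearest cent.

Value at end of year 7: C₁ / (r − g) = 1.77 / (0.081 − 0.015) = 26.8182
Discount to today: PV = 26.8182 / (1 + 0.081)^7 = 26.8182 / 1.724963 = 15.55

15.55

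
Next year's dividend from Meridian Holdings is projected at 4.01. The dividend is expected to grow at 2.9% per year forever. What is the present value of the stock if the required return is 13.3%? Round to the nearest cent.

Growing perpetuity: P = D₁ / (r − g) = 4.0100 / (0.133 − 0.029) = 38.56

38.56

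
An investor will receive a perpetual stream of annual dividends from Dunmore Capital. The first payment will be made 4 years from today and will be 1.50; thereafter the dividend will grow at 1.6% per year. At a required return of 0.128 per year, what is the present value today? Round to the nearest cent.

Value at end of year 3: C₁ / (r − g) = 1.50 / (0.128 − 0.016) = 13.3929
Discount to today: PV = 13.3929 / (1 + 0.128)^3 = 13.3929 / 1.435249 = 9.33

9.33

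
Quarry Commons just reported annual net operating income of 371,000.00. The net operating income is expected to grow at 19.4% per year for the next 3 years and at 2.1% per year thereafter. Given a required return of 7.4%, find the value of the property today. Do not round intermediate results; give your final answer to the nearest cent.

11201039.92

D_1 = 442974.00000
D_2 = 528910.95600
D_3 = 631519.68146
Terminal value at year 3: TV = D_3×(1+g_2)/(r−g_2) = 644781.59477/0.053 = 12165690.46745
P_0 = D_1/(1+r)^1 + D_2/(1+r)^2 + D_3/(1+r)^3 + TV/(1+r)^3
    = 412452.51397 + 458536.59374 + 509769.73270 + 9820281.07720 = 11201039.91761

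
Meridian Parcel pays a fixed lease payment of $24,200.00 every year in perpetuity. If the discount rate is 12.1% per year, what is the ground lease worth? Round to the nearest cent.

Level perpetuity: PV = C / r = $24,200.00 / 0.121 = $200,000.00

$200000.00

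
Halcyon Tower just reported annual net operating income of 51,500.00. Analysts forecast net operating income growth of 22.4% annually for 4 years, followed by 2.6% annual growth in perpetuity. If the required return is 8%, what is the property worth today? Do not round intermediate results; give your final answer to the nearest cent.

1898775.75

D_1 = 63036.00000
D_2 = 77156.06400
D_3 = 94439.02234
D_4 = 115593.36334
Terminal value at year 4: TV = D_4×(1+g_2)/(r−g_2) = 118598.79079/0.054 = 2196273.90345
P_0 = D_1/(1+r)^1 + D_2/(1+r)^2 + D_3/(1+r)^3 + D_4/(1+r)^4 + TV/(1+r)^4
    = 58366.66667 + 66148.88889 + 74968.74074 + 84964.57284 + 1614326.88395 = 1898775.75309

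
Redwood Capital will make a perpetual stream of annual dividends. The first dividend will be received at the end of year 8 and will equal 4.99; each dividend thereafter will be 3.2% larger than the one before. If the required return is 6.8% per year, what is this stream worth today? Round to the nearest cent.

87.46

Value at end of year 7: C₁ / (r − g) = 4.99 / (0.068 − 0.032) = 138.6111
Discount to today: PV = 138.6111 / (1 + 0.068)^7 = 138.6111 / 1.584889 = 87.46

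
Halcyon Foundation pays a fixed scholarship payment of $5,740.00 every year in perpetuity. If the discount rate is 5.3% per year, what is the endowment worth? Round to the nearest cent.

Level perpetuity: PV = C / r = $5,740.00 / 0.053 = $108,301.89

$108301.89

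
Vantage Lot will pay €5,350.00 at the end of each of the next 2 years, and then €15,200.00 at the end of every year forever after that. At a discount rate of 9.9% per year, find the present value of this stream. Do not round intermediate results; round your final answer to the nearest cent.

PV of 2-year annuity: €5,350.00 × [1 − (1+0.099)^−2] / 0.099 = 9297.59952
Perpetuity value at year 2: €15,200.00 / 0.099 = 153535.35354
PV of perpetuity: 153535.35354 / (1+0.099)^2 = 127119.74368
Total PV = 9297.59952 + 127119.74368 = 136417.34320

€136417.34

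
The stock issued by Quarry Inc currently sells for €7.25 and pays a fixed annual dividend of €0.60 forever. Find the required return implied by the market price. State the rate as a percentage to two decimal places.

8.28%

P = C/r ⇒ r = C/P = €0.60/€7.25 = 0.082759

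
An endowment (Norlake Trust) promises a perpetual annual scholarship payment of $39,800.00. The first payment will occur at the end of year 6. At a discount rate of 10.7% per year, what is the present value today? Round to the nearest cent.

$223749.04

Value at end of year 5: C / r = $39,800.00 / 0.107 = $371,962.6168
Discount to today: PV = $371,962.6168 / (1 + 0.107)^5 = $371,962.6168 / 1.662410 = $223,749.04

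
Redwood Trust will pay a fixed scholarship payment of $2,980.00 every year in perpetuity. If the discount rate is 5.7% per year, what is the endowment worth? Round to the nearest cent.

$52280.70

Level perpetuity: PV = C / r = $2,980.00 / 0.057 = $52,280.70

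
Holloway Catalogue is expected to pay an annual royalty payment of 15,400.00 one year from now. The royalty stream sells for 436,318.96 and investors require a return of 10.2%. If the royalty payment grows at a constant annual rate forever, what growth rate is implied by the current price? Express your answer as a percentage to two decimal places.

6.67%

P = D₁/(r−g) ⇒ g = r − D₁/P = 0.102 − 15,400.00/436,318.96 = 0.066705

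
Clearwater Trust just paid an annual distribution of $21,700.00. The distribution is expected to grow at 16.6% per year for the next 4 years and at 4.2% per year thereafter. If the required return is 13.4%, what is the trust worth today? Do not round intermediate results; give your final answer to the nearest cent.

$367813.22

D_1 = 25302.20000
D_2 = 29502.36520
D_3 = 34399.75782
D_4 = 40110.11762
Terminal value at year 4: TV = D_4×(1+g_2)/(r−g_2) = 41794.74256/0.092 = 454290.68002
P_0 = D_1/(1+r)^1 + D_2/(1+r)^2 + D_3/(1+r)^3 + D_4/(1+r)^4 + TV/(1+r)^4
    = 22312.34568 + 22941.97095 + 23589.36343 + 24255.02448 + 274714.51641 = 367813.22096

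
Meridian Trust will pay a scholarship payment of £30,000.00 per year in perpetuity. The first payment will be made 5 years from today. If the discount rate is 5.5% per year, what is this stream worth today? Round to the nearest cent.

Value at end of year 4: C / r = £30,000.00 / 0.055 = £545,454.5455
Discount to today: PV = £545,454.5455 / (1 + 0.055)^4 = £545,454.5455 / 1.238825 = £440,300.04

£440300.04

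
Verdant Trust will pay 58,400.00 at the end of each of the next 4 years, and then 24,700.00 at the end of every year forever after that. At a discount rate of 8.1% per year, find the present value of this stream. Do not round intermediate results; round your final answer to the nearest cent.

PV of 4-year annuity: 58,400.00 × [1 − (1+0.081)^−4] / 0.081 = 192998.43818
Perpetuity value at year 4: 24,700.00 / 0.081 = 304938.27160
PV of perpetuity: 304938.27160 / (1+0.081)^4 = 223310.50751
Total PV = 192998.43818 + 223310.50751 = 416308.94569

416308.95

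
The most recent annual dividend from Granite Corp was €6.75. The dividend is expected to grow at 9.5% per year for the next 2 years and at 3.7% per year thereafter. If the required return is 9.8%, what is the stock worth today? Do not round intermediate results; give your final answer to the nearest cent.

€127.57

D_1 = 7.39125
D_2 = 8.09342
Terminal value at year 2: TV = D_2×(1+g_2)/(r−g_2) = 8.39288/0.061 = 137.58812
P_0 = D_1/(1+r)^1 + D_2/(1+r)^2 + TV/(1+r)^2
    = 6.73156 + 6.71317 + 114.12381 = 127.56853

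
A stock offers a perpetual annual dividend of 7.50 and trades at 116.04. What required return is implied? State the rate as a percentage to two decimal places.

6.46%

P = C/r ⇒ r = C/P = 7.50/116.04 = 0.064633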